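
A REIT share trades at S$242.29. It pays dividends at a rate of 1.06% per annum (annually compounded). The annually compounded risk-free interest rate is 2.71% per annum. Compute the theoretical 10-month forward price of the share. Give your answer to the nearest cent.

S$245.58

F = S · (1+r)^T / (1+q)^T
= 242.29 × 1.022533 / 1.008826 = 242.29 × 1.013587
F = S$245.58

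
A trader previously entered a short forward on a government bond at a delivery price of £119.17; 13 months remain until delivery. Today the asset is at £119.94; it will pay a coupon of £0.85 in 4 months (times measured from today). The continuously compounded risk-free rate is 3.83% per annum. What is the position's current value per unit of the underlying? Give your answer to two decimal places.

PV(remaining coupons) I = 0.85·e^(−0.0383·4/12) = 0.8392
Current forward F = (S − I)·e^(rT) = (119.94 − 0.8392)·e^(0.0383·13/12) = 119.1008 × 1.042364 = 124.1464
Value (long) = (F − K)·e^(−rT) = (124.1464 − 119.17) × 0.959357 = 4.7741
Short position value = −(long value) = -£4.77

-£4.77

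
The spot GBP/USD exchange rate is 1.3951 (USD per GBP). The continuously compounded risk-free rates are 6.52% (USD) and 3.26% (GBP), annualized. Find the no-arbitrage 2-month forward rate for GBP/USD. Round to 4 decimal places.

F = S·e^((r_USD − r_GBP)T) = 1.3951 · e^((0.0652 − 0.0326) × 2/12)
= 1.3951 · e^0.005433 = 1.3951 × 1.005448
F = 1.4027 USD per GBP

1.4027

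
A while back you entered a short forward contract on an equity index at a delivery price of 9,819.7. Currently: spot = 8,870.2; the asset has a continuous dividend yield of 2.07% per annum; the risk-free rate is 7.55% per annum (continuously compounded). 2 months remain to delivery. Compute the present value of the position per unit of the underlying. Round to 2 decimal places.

857.26

Current fair forward for the remaining 2 months: F = S·e^((r − q)·T), (r − q) = 0.0755 − 0.0207 = 0.0548
F = 8870.2 · e^(0.0548 × 2/12) = 8870.2 × 1.00917517 = 8951.5856
Value of long forward = (F − K)·e^(−rT) = (8951.5856 − 9819.7) · e^(−0.0755·2/12)
= -868.1144 × 0.98749551 = -857.26
Short position value = −(long value) = 857.26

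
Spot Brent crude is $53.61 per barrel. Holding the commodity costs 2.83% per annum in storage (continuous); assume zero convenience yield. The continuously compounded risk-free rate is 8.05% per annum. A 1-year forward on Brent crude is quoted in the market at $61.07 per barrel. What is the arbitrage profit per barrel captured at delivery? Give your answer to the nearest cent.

Fair forward: F* = S·e^(carry·T), with carry = (r + u) = 0.0805 + 0.0283 = 0.1088
F* = 53.61 · e^(0.1088 × 1) = 53.61 · e^0.108800 = 53.61 × 1.114939 = $59.7719
Market $61.07 > fair $59.7719: forward overpriced → cash-and-carry (buy spot, short the forward).
At maturity, profit = |F_mkt − F*| = |61.07 − 59.7719| = $1.30 per barrel

$1.30 per barrel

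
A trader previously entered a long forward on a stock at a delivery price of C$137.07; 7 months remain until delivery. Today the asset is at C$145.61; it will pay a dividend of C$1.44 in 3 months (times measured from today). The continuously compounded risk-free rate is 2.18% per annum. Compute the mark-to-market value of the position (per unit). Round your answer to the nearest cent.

C$8.84

PV(remaining dividends) I = 1.44·e^(−0.0218·3/12) = 1.4322
Current forward F = (S − I)·e^(rT) = (145.61 − 1.4322)·e^(0.0218·7/12) = 144.1778 × 1.012798 = 146.0230
Value (long) = (F − K)·e^(−rT) = (146.0230 − 137.07) × 0.987364 = 8.8399
Value = C$8.84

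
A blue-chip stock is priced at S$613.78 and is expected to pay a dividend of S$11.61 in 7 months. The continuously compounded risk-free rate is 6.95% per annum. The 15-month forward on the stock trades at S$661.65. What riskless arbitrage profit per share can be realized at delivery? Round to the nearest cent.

S$4.32 per share

PV(dividends) I = 11.61·e^(−0.0695·7/12) = 11.1487
Fair forward F* = (S − I)·e^(rT) = (613.78 − 11.1487)·e^0.086875 = 602.6313 × 1.090760 = 657.3261
Market S$661.65 > fair 657.3261: forward overpriced → cash-and-carry (borrow at r, buy the stock and collect the dividends, short the forward).
Profit at T = |F_mkt − F*| = |661.65 − 657.3261| = S$4.32 per share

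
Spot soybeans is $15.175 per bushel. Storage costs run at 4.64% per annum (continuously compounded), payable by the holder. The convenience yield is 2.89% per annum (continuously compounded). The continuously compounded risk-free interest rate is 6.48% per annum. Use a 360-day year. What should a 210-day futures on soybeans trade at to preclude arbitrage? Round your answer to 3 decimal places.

Net carry = r + u − y = 0.0648 + 0.0464 − 0.0289 = 0.0823
F = S·e^((r+u−y)T) = 15.175 · e^(0.0823 × 210/360) = 15.175 · e^0.048008
= 15.175 × 1.049179 = $15.921 per bushel

$15.921 per bushel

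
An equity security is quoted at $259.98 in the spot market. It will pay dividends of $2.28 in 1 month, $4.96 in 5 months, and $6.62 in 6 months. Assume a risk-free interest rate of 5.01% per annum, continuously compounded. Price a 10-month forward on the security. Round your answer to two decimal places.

PV(dividends) I = 2.28·e^(−0.0501·1/12) + 4.96·e^(−0.0501·5/12) + 6.62·e^(−0.0501·6/12)
I = 2.2705 + 4.8575 + 6.4562 = 13.5842
F = (S − I)·e^(rT) = (259.98 − 13.5842) · e^(0.0501·10/12)
= 246.3958 · e^0.041750 = 246.3958 × 1.042634 = $256.90

$256.90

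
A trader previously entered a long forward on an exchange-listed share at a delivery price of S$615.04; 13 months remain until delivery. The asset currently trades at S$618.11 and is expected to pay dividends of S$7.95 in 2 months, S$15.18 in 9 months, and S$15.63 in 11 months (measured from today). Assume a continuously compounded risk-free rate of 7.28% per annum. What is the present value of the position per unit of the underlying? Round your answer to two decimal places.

S$12.86

PV(remaining dividends) I = 7.95·e^(−0.0728·2/12) + 15.18·e^(−0.0728·9/12) + 15.63·e^(−0.0728·11/12) = 36.8485
Current forward F = (S − I)·e^(rT) = (618.11 − 36.8485)·e^(0.0728·13/12) = 581.2615 × 1.082060 = 628.9598
Value (long) = (F − K)·e^(−rT) = (628.9598 − 615.04) × 0.924163 = 12.8642
Value = S$12.86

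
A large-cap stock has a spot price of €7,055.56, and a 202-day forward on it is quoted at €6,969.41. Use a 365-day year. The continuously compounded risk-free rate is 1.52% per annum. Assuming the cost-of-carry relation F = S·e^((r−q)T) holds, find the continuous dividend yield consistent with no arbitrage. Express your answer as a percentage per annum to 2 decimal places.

3.74%

From F = S·e^((r−q)T): (r − q) = ln(F/S)/T
ln(6969.41/7055.56) = ln(0.987790) = -0.012285
(r − q) = -0.012285 / (202/365) = -0.022198
q = r − ln(F/S)/T = 0.0152 + 0.022198 = 0.037398
q = 3.74%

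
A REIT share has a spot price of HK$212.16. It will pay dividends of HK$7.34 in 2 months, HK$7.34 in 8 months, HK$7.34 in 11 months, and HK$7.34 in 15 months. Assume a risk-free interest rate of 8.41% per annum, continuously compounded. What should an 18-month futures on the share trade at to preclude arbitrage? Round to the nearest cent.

PV(dividends) I = 7.34·e^(−0.0841·2/12) + 7.34·e^(−0.0841·8/12) + 7.34·e^(−0.0841·11/12) + 7.34·e^(−0.0841·15/12)
I = 7.2378 + 6.9398 + 6.7954 + 6.6076 = 27.5806
F = (S − I)·e^(rT) = (212.16 − 27.5806) · e^(0.0841·18/12)
= 184.5794 · e^0.126150 = 184.5794 × 1.134452 = HK$209.40

HK$209.40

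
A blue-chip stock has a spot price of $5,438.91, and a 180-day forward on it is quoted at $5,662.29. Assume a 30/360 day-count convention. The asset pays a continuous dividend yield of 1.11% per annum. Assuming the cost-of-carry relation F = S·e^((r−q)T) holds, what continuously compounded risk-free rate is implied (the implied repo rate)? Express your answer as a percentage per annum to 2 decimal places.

From F = S·e^((r−q)T): (r − q) = ln(F/S)/T
ln(5662.29/5438.91) = ln(1.041071) = 0.040250
(r − q) = 0.040250 / (180/360) = 0.080500
r = ln(F/S)/T + q = 0.080500 + 0.0111 = 0.091600
r = 9.16%

9.16%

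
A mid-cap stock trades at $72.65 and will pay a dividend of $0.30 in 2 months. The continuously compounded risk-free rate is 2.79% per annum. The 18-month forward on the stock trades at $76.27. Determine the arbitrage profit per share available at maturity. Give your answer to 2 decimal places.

$0.83 per share

PV(dividends) I = 0.30·e^(−0.0279·2/12) = 0.2986
Fair forward F* = (S − I)·e^(rT) = (72.65 − 0.2986)·e^0.041850 = 72.3514 × 1.042738 = 75.4436
Market $76.27 > fair 75.4436: forward overpriced → cash-and-carry (borrow at r, buy the stock and collect the dividends, short the forward).
Profit at T = |F_mkt − F*| = |76.27 − 75.4436| = $0.83 per share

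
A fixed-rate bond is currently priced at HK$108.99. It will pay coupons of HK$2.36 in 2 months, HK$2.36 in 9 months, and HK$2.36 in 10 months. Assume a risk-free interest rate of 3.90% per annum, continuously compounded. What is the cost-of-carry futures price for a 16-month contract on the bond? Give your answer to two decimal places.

HK$107.52

PV(coupons) I = 2.36·e^(−0.0390·2/12) + 2.36·e^(−0.0390·9/12) + 2.36·e^(−0.0390·10/12)
I = 2.3447 + 2.2920 + 2.2845 = 6.9212
F = (S − I)·e^(rT) = (108.99 − 6.9212) · e^(0.0390·16/12)
= 102.0688 · e^0.052000 = 102.0688 × 1.053376 = HK$107.52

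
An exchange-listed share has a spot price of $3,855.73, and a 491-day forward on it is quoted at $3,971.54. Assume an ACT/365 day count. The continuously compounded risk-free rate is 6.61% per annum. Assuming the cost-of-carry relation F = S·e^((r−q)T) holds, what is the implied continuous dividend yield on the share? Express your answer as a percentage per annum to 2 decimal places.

4.41%

From F = S·e^((r−q)T): (r − q) = ln(F/S)/T
ln(3971.54/3855.73) = ln(1.030036) = 0.029594
(r − q) = 0.029594 / (491/365) = 0.022000
q = r − ln(F/S)/T = 0.0661 − 0.022000 = 0.044100
q = 4.41%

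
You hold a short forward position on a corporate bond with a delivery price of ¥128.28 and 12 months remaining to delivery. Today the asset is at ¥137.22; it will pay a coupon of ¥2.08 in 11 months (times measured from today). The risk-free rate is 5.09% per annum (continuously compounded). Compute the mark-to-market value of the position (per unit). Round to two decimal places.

PV(remaining coupons) I = 2.08·e^(−0.0509·11/12) = 1.9852
Current forward F = (S − I)·e^(rT) = (137.22 − 1.9852)·e^(0.0509·12/12) = 135.2348 × 1.052218 = 142.2965
Value (long) = (F − K)·e^(−rT) = (142.2965 − 128.28) × 0.950374 = 13.3209
Short position value = −(long value) = -¥13.32

-¥13.32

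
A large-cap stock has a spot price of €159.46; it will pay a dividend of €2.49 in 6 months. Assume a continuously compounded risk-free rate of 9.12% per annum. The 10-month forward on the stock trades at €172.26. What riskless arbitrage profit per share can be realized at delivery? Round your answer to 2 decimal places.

PV(dividends) I = 2.49·e^(−0.0912·6/12) = 2.3790
Fair forward F* = (S − I)·e^(rT) = (159.46 − 2.3790)·e^0.076000 = 157.0810 × 1.078963 = 169.4846
Market €172.26 > fair 169.4846: forward overpriced → cash-and-carry (borrow at r, buy the stock and collect the dividends, short the forward).
Profit at T = |F_mkt − F*| = |172.26 − 169.4846| = €2.78 per share

€2.78 per share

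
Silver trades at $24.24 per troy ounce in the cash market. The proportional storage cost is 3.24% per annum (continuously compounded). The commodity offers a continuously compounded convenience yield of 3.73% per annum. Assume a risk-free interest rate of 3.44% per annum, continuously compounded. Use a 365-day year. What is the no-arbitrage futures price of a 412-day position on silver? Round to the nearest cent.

$25.06 per troy ounce

Net carry = r + u − y = 0.0344 + 0.0324 − 0.0373 = 0.0295
F = S·e^((r+u−y)T) = 24.24 · e^(0.0295 × 412/365) = 24.24 · e^0.033299
= 24.24 × 1.033860 = $25.06 per troy ounce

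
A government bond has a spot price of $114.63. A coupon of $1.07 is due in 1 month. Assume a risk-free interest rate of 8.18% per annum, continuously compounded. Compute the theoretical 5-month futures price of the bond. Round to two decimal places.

PV(coupons) I = 1.07·e^(−0.0818·1/12)
I = 1.0627
F = (S − I)·e^(rT) = (114.63 − 1.0627) · e^(0.0818·5/12)
= 113.5673 · e^0.034083 = 113.5673 × 1.034670 = $117.50

$117.50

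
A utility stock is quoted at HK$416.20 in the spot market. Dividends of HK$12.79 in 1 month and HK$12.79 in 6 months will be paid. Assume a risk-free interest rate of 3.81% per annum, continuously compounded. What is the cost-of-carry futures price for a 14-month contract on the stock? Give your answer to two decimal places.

PV(dividends) I = 12.79·e^(−0.0381·1/12) + 12.79·e^(−0.0381·6/12)
I = 12.7495 + 12.5487 = 25.2982
F = (S − I)·e^(rT) = (416.20 − 25.2982) · e^(0.0381·14/12)
= 390.9018 · e^0.044450 = 390.9018 × 1.045453 = HK$408.67

HK$408.67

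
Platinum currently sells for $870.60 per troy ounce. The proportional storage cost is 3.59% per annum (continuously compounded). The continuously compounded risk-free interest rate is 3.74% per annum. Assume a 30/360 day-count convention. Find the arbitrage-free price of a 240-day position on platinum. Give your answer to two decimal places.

$914.20 per troy ounce

Net carry = r + u − y = 0.0374 + 0.0359 − 0.0000 = 0.0733
F = S·e^((r+u−y)T) = 870.60 · e^(0.0733 × 240/360) = 870.60 · e^0.048867
= 870.60 × 1.050081 = $914.20 per troy ounce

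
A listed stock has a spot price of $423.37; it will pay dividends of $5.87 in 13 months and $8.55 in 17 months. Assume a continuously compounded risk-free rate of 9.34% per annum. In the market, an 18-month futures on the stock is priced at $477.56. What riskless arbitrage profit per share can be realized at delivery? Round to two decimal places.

$5.24 per share

PV(dividends) I = 5.87·e^(−0.0934·13/12) + 8.55·e^(−0.0934·17/12) = 12.7955
Fair futures F* = (S − I)·e^(rT) = (423.37 − 12.7955)·e^0.140100 = 410.5745 × 1.150389 = 472.3204
Market $477.56 > fair 472.3204: forward overpriced → cash-and-carry (borrow at r, buy the stock and collect the dividends, short the forward).
Profit at T = |F_mkt − F*| = |477.56 − 472.3204| = $5.24 per share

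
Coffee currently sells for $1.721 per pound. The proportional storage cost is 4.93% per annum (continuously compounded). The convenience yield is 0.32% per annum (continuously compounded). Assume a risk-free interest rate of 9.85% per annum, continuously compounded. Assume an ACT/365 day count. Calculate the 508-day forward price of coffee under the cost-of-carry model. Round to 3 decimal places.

Net carry = r + u − y = 0.0985 + 0.0493 − 0.0032 = 0.1446
F = S·e^((r+u−y)T) = 1.721 · e^(0.1446 × 508/365) = 1.721 · e^0.201252
= 1.721 × 1.222933 = $2.105 per pound

$2.105 per pound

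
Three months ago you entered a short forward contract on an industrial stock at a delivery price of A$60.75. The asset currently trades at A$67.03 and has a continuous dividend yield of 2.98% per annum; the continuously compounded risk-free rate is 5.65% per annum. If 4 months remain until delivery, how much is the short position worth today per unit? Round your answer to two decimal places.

Current fair forward for the remaining 4 months: F = S·e^((r − q)·T), (r − q) = 0.0565 − 0.0298 = 0.0267
F = 67.03 · e^(0.0267 × 4/12) = 67.03 × 1.008940 = 67.6292
Value of long forward = (F − K)·e^(−rT) = (67.6292 − 60.75) · e^(−0.0565·4/12)
= 6.8792 × 0.981343 = 6.75
Short position value = −(long value) = -A$6.75

-A$6.75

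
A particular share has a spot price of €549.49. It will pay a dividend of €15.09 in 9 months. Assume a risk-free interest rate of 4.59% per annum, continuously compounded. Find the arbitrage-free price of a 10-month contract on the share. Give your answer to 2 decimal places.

€555.77

PV(dividends) I = 15.09·e^(−0.0459·9/12)
I = 14.5794
F = (S − I)·e^(rT) = (549.49 − 14.5794) · e^(0.0459·10/12)
= 534.9106 · e^0.038250 = 534.9106 × 1.038991 = €555.77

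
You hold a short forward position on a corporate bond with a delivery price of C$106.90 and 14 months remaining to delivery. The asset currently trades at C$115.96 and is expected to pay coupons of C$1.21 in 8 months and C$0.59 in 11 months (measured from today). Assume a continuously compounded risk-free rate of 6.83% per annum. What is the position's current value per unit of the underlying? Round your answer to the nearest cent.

-C$15.54

PV(remaining coupons) I = 1.21·e^(−0.0683·8/12) + 0.59·e^(−0.0683·11/12) = 1.7103
Current forward F = (S − I)·e^(rT) = (115.96 − 1.7103)·e^(0.0683·14/12) = 114.2497 × 1.082944 = 123.7260
Value (long) = (F − K)·e^(−rT) = (123.7260 − 106.90) × 0.923409 = 15.5373
Short position value = −(long value) = -C$15.54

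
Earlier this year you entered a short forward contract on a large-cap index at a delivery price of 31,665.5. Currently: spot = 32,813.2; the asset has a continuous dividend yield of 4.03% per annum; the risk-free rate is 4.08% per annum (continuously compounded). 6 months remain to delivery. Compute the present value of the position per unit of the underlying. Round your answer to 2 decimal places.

Current fair forward for the remaining 6 months: F = S·e^((r − q)·T), (r − q) = 0.0408 − 0.0403 = 0.0005
F = 32813.2 · e^(0.0005 × 6/12) = 32813.2 × 1.00025003 = 32821.4043
Value of long forward = (F − K)·e^(−rT) = (32821.4043 − 31665.5) · e^(−0.0408·6/12)
= 1155.9043 × 0.97980667 = 1132.56
Short position value = −(long value) = -1132.56

-1132.56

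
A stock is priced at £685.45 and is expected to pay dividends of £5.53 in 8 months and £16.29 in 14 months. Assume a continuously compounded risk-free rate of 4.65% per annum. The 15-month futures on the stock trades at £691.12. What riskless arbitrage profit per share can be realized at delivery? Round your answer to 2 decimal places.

£13.32 per share

PV(dividends) I = 5.53·e^(−0.0465·8/12) + 16.29·e^(−0.0465·14/12) = 20.7910
Fair futures F* = (S − I)·e^(rT) = (685.45 − 20.7910)·e^0.058125 = 664.6590 × 1.059847 = 704.4368
Market £691.12 < fair 704.4368: forward underpriced → reverse cash-and-carry (short the stock, invest proceeds at r, pay the dividends, go long the forward).
Profit at T = |F_mkt − F*| = |691.12 − 704.4368| = £13.32 per share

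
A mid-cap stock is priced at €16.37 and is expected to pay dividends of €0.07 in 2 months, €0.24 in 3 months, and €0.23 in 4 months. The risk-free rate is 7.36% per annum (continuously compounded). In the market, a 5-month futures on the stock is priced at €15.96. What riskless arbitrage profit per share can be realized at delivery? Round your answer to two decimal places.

PV(dividends) I = 0.07·e^(−0.0736·2/12) + 0.24·e^(−0.0736·3/12) + 0.23·e^(−0.0736·4/12) = 0.5292
Fair futures F* = (S − I)·e^(rT) = (16.37 − 0.5292)·e^0.030667 = 15.8408 × 1.031142 = 16.3341
Market €15.96 < fair 16.3341: forward underpriced → reverse cash-and-carry (short the stock, invest proceeds at r, pay the dividends, go long the forward).
Profit at T = |F_mkt − F*| = |15.96 − 16.3341| = €0.37 per share

€0.37 per share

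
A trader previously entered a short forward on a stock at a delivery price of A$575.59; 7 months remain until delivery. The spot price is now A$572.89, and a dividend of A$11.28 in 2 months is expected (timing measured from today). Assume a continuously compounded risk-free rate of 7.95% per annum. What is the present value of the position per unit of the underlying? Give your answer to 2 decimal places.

PV(remaining dividends) I = 11.28·e^(−0.0795·2/12) = 11.1315
Current forward F = (S − I)·e^(rT) = (572.89 − 11.1315)·e^(0.0795·7/12) = 561.7585 × 1.047467 = 588.4235
Value (long) = (F − K)·e^(−rT) = (588.4235 − 575.59) × 0.954684 = 12.2519
Short position value = −(long value) = -A$12.25

-A$12.25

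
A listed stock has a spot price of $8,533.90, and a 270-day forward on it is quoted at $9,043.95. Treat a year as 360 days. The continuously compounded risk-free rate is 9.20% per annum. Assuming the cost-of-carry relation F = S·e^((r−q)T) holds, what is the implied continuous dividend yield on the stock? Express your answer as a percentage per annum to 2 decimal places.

1.46%

From F = S·e^((r−q)T): (r − q) = ln(F/S)/T
ln(9043.95/8533.90) = ln(1.059768) = 0.058050
(r − q) = 0.058050 / (270/360) = 0.077400
q = r − ln(F/S)/T = 0.0920 − 0.077400 = 0.014600
q = 1.46%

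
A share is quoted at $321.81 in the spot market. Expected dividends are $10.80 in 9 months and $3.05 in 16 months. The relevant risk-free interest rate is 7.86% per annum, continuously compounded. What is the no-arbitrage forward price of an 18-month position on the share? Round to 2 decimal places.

PV(dividends) I = 10.80·e^(−0.0786·9/12) + 3.05·e^(−0.0786·16/12)
I = 10.1817 + 2.7465 = 12.9282
F = (S − I)·e^(rT) = (321.81 − 12.9282) · e^(0.0786·18/12)
= 308.8818 · e^0.117900 = 308.8818 × 1.125132 = $347.53

$347.53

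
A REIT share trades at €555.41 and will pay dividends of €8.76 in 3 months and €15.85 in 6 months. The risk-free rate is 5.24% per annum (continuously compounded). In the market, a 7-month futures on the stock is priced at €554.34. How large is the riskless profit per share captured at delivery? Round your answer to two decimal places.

PV(dividends) I = 8.76·e^(−0.0524·3/12) + 15.85·e^(−0.0524·6/12) = 24.0861
Fair futures F* = (S − I)·e^(rT) = (555.41 − 24.0861)·e^0.030567 = 531.3239 × 1.031039 = 547.8157
Market €554.34 > fair 547.8157: forward overpriced → cash-and-carry (borrow at r, buy the stock and collect the dividends, short the forward).
Profit at T = |F_mkt − F*| = |554.34 − 547.8157| = €6.52 per share

€6.52 per share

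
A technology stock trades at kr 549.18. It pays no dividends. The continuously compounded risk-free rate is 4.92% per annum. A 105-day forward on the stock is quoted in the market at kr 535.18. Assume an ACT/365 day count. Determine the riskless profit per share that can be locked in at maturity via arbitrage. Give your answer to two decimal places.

Fair forward: F* = S·e^(carry·T), with carry = r = 0.0492
F* = 549.18 · e^(0.0492 × 105/365) = 549.18 · e^0.014153 = 549.18 × 1.014254 = kr 557.0080
Market kr 535.18 < fair kr 557.0080: forward underpriced → reverse cash-and-carry (short spot, go long the forward).
At maturity, profit = |F_mkt − F*| = |535.18 − 557.0080| = kr 21.83 per share

kr 21.83 per share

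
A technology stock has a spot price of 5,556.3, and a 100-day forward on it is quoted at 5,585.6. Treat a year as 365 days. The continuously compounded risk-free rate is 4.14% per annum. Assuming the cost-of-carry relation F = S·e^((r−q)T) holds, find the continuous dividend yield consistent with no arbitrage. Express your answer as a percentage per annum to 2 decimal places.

From F = S·e^((r−q)T): (r − q) = ln(F/S)/T
ln(5585.6/5556.3) = ln(1.005273) = 0.005259
(r − q) = 0.005259 / (100/365) = 0.019195
q = r − ln(F/S)/T = 0.0414 − 0.019195 = 0.022205
q = 2.22%

2.22%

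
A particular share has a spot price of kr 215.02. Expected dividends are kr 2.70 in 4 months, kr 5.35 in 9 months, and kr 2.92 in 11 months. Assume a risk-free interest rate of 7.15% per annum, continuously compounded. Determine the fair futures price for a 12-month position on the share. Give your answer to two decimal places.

PV(dividends) I = 2.70·e^(−0.0715·4/12) + 5.35·e^(−0.0715·9/12) + 2.92·e^(−0.0715·11/12)
I = 2.6364 + 5.0707 + 2.7348 = 10.4419
F = (S − I)·e^(rT) = (215.02 − 10.4419) · e^(0.0715·12/12)
= 204.5781 · e^0.071500 = 204.5781 × 1.074118 = kr 219.74

kr 219.74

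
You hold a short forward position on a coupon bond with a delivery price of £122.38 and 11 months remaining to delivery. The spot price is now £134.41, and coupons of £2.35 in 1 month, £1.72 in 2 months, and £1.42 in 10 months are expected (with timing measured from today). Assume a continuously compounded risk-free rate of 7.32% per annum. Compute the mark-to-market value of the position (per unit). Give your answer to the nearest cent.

-£14.60

PV(remaining coupons) I = 2.35·e^(−0.0732·1/12) + 1.72·e^(−0.0732·2/12) + 1.42·e^(−0.0732·10/12) = 5.3708
Current forward F = (S − I)·e^(rT) = (134.41 − 5.3708)·e^(0.0732·11/12) = 129.0392 × 1.069402 = 137.9948
Value (long) = (F − K)·e^(−rT) = (137.9948 − 122.38) × 0.935102 = 14.6014
Short position value = −(long value) = -£14.60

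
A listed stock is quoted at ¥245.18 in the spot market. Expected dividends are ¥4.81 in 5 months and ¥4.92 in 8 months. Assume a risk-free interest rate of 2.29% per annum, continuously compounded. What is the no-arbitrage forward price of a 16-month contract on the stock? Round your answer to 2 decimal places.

¥242.87

PV(dividends) I = 4.81·e^(−0.0229·5/12) + 4.92·e^(−0.0229·8/12)
I = 4.7643 + 4.8455 = 9.6098
F = (S − I)·e^(rT) = (245.18 − 9.6098) · e^(0.0229·16/12)
= 235.5702 · e^0.030533 = 235.5702 × 1.031004 = ¥242.87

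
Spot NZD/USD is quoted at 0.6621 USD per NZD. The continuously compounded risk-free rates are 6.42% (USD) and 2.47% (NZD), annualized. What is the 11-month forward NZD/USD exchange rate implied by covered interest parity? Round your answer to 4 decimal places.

F = S·e^((r_USD − r_NZD)T) = 0.6621 · e^((0.0642 − 0.0247) × 11/12)
= 0.6621 · e^0.036208 = 0.6621 × 1.036871
F = 0.6865 USD per NZD

0.6865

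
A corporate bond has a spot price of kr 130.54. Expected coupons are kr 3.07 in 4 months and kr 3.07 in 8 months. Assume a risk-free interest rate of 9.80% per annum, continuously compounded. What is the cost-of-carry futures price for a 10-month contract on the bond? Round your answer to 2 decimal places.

PV(coupons) I = 3.07·e^(−0.0980·4/12) + 3.07·e^(−0.0980·8/12)
I = 2.9713 + 2.8758 = 5.8471
F = (S − I)·e^(rT) = (130.54 − 5.8471) · e^(0.0980·10/12)
= 124.6929 · e^0.081667 = 124.6929 × 1.085094 = kr 135.30

kr 135.30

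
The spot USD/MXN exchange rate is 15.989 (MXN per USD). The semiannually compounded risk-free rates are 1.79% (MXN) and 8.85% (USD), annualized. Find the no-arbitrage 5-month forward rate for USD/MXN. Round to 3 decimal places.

15.537

By covered interest parity, F = S · (1+r_MXN/2)^(2T) / (1+r_USD/2)^(2T)
= 15.989 × 1.007453 / 1.036741 = 15.989 × 0.971750
F = 15.537 MXN per USD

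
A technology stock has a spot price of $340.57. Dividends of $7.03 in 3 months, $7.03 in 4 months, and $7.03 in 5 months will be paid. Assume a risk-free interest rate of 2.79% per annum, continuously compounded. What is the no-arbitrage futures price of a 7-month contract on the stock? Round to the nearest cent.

$324.92

PV(dividends) I = 7.03·e^(−0.0279·3/12) + 7.03·e^(−0.0279·4/12) + 7.03·e^(−0.0279·5/12)
I = 6.9811 + 6.9649 + 6.9487 = 20.8947
F = (S − I)·e^(rT) = (340.57 − 20.8947) · e^(0.0279·7/12)
= 319.6753 · e^0.016275 = 319.6753 × 1.016408 = $324.92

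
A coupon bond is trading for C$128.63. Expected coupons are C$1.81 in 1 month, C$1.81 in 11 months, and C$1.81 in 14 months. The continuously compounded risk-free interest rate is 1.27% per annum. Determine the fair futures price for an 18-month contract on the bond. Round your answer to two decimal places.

C$125.62

PV(coupons) I = 1.81·e^(−0.0127·1/12) + 1.81·e^(−0.0127·11/12) + 1.81·e^(−0.0127·14/12)
I = 1.8081 + 1.7891 + 1.7834 = 5.3806
F = (S − I)·e^(rT) = (128.63 − 5.3806) · e^(0.0127·18/12)
= 123.2494 · e^0.019050 = 123.2494 × 1.019233 = C$125.62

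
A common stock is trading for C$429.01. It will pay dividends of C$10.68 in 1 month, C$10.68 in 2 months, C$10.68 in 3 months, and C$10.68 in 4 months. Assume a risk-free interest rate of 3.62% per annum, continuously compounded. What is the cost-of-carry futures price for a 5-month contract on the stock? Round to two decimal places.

PV(dividends) I = 10.68·e^(−0.0362·1/12) + 10.68·e^(−0.0362·2/12) + 10.68·e^(−0.0362·3/12) + 10.68·e^(−0.0362·4/12)
I = 10.6478 + 10.6158 + 10.5838 + 10.5519 = 42.3993
F = (S − I)·e^(rT) = (429.01 − 42.3993) · e^(0.0362·5/12)
= 386.6107 · e^0.015083 = 386.6107 × 1.015197 = C$392.49

C$392.49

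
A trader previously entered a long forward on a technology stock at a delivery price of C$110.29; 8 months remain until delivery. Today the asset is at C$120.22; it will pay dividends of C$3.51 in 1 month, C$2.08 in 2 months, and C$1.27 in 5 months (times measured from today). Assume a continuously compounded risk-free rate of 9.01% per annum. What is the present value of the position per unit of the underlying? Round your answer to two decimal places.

PV(remaining dividends) I = 3.51·e^(−0.0901·1/12) + 2.08·e^(−0.0901·2/12) + 1.27·e^(−0.0901·5/12) = 6.7559
Current forward F = (S − I)·e^(rT) = (120.22 − 6.7559)·e^(0.0901·8/12) = 113.4641 × 1.061907 = 120.4883
Value (long) = (F − K)·e^(−rT) = (120.4883 − 110.29) × 0.941702 = 9.6038
Value = C$9.60

C$9.60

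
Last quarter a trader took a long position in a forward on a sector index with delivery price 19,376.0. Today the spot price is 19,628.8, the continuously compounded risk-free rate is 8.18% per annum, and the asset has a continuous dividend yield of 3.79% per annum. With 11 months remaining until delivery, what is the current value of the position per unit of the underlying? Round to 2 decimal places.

982.32

Current fair forward for the remaining 11 months: F = S·e^((r − q)·T), (r − q) = 0.0818 − 0.0379 = 0.0439
F = 19628.8 · e^(0.0439 × 11/12) = 19628.8 × 1.04106233 = 20434.8043
Value of long forward = (F − K)·e^(−rT) = (20434.8043 − 19376.0) · e^(−0.0818·11/12)
= 1058.8043 × 0.92775895 = 982.32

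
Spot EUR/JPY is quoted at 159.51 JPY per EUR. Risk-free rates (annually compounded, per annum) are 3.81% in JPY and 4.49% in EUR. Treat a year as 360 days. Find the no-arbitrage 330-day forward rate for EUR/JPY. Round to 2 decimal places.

158.56

By covered interest parity, F = S · (1+r_JPY)^T / (1+r_EUR)^T
= 159.51 × 1.034870 / 1.041083 = 159.51 × 0.994032
F = 158.56 JPY per EUR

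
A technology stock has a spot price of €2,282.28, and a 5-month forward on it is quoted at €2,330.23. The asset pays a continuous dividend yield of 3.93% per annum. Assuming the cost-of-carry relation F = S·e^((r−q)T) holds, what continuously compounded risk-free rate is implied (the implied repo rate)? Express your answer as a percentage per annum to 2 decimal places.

From F = S·e^((r−q)T): (r − q) = ln(F/S)/T
ln(2330.23/2282.28) = ln(1.021010) = 0.020792
(r − q) = 0.020792 / (5/12) = 0.049901
r = ln(F/S)/T + q = 0.049901 + 0.0393 = 0.089201
r = 8.92%

8.92%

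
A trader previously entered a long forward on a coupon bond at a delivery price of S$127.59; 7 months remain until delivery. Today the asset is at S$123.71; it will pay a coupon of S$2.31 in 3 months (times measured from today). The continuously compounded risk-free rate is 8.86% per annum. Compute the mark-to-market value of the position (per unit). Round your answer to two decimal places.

PV(remaining coupons) I = 2.31·e^(−0.0886·3/12) = 2.2594
Current forward F = (S − I)·e^(rT) = (123.71 − 2.2594)·e^(0.0886·7/12) = 121.4506 × 1.053042 = 127.8926
Value (long) = (F − K)·e^(−rT) = (127.8926 − 127.59) × 0.949630 = 0.2874
Value = S$0.29

S$0.29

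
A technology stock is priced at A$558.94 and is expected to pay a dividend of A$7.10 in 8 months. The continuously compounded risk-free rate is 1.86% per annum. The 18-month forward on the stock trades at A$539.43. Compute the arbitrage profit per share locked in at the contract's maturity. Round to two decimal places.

A$28.11 per share

PV(dividends) I = 7.10·e^(−0.0186·8/12) = 7.0125
Fair forward F* = (S − I)·e^(rT) = (558.94 − 7.0125)·e^0.027900 = 551.9275 × 1.028293 = 567.5432
Market A$539.43 < fair 567.5432: forward underpriced → reverse cash-and-carry (short the stock, invest proceeds at r, pay the dividends, go long the forward).
Profit at T = |F_mkt − F*| = |539.43 − 567.5432| = A$28.11 per share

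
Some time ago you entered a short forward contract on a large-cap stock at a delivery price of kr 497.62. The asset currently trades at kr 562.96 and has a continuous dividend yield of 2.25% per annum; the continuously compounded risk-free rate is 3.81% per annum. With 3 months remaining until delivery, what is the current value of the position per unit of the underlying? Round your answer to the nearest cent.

Current fair forward for the remaining 3 months: F = S·e^((r − q)·T), (r − q) = 0.0381 − 0.0225 = 0.0156
F = 562.96 · e^(0.0156 × 3/12) = 562.96 × 1.003908 = 565.1600
Value of long forward = (F − K)·e^(−rT) = (565.1600 − 497.62) · e^(−0.0381·3/12)
= 67.5400 × 0.990520 = 66.90
Short position value = −(long value) = -kr 66.90

-kr 66.90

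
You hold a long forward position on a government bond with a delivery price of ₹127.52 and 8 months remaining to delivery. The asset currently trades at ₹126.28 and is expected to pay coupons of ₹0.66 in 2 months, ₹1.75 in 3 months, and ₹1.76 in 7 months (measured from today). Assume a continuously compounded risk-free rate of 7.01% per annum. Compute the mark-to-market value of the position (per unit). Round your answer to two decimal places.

PV(remaining coupons) I = 0.66·e^(−0.0701·2/12) + 1.75·e^(−0.0701·3/12) + 1.76·e^(−0.0701·7/12) = 4.0614
Current forward F = (S − I)·e^(rT) = (126.28 − 4.0614)·e^(0.0701·8/12) = 122.2186 × 1.047843 = 128.0659
Value (long) = (F − K)·e^(−rT) = (128.0659 − 127.52) × 0.954342 = 0.5210
Value = ₹0.52

₹0.52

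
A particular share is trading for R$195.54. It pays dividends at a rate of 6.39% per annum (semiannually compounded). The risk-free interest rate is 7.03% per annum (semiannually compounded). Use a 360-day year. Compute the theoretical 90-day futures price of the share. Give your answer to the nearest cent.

F = S · (1+r/2)^(2T) / (1+q/2)^(2T)
= 195.54 × 1.017423 / 1.015849 = 195.54 × 1.001549
F = R$195.84

R$195.84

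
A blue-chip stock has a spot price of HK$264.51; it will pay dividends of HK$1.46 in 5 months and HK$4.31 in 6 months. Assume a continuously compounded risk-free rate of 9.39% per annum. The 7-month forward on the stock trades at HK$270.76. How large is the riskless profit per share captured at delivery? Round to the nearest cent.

PV(dividends) I = 1.46·e^(−0.0939·5/12) + 4.31·e^(−0.0939·6/12) = 5.5163
Fair forward F* = (S − I)·e^(rT) = (264.51 − 5.5163)·e^0.054775 = 258.9937 × 1.056303 = 273.5758
Market HK$270.76 < fair 273.5758: forward underpriced → reverse cash-and-carry (short the stock, invest proceeds at r, pay the dividends, go long the forward).
Profit at T = |F_mkt − F*| = |270.76 − 273.5758| = HK$2.82 per share

HK$2.82 per share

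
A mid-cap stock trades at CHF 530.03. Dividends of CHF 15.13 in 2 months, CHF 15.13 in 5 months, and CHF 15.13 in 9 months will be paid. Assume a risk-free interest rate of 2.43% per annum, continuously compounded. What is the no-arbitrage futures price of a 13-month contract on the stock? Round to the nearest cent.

CHF 498.07

PV(dividends) I = 15.13·e^(−0.0243·2/12) + 15.13·e^(−0.0243·5/12) + 15.13·e^(−0.0243·9/12)
I = 15.0688 + 14.9776 + 14.8568 = 44.9032
F = (S − I)·e^(rT) = (530.03 − 44.9032) · e^(0.0243·13/12)
= 485.1268 · e^0.026325 = 485.1268 × 1.026675 = CHF 498.07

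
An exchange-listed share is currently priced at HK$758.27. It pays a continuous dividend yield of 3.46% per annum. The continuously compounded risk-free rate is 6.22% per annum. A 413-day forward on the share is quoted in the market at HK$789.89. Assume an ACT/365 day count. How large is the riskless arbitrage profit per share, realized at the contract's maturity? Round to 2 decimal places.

HK$7.57 per share

Fair forward: F* = S·e^(carry·T), with carry = (r − q) = 0.0622 − 0.0346 = 0.0276
F* = 758.27 · e^(0.0276 × 413/365) = 758.27 · e^0.031230 = 758.27 × 1.031723 = HK$782.3246
Market HK$789.89 > fair HK$782.3246: forward overpriced → cash-and-carry (buy spot, short the forward).
At maturity, profit = |F_mkt − F*| = |789.89 − 782.3246| = HK$7.57 per share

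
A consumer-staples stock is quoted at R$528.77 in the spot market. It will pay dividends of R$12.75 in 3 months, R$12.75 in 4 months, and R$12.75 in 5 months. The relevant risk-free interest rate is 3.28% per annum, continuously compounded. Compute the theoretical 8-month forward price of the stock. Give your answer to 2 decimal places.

PV(dividends) I = 12.75·e^(−0.0328·3/12) + 12.75·e^(−0.0328·4/12) + 12.75·e^(−0.0328·5/12)
I = 12.6459 + 12.6114 + 12.5769 = 37.8342
F = (S − I)·e^(rT) = (528.77 − 37.8342) · e^(0.0328·8/12)
= 490.9358 · e^0.021867 = 490.9358 × 1.022108 = R$501.79

R$501.79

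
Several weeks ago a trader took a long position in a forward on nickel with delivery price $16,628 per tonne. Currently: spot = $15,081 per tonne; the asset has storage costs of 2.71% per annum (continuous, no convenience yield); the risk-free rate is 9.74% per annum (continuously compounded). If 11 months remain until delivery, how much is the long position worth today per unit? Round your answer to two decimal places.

$252.59 per tonne

Current fair forward for the remaining 11 months: F = S·e^((r + u)·T), (r + u) = 0.0974 + 0.0271 = 0.1245
F = 15081 · e^(0.1245 × 11/12) = 15081 × 1.12089223 = 16904.1757
Value of long forward = (F − K)·e^(−rT) = (16904.1757 − 16628) · e^(−0.0974·11/12)
= 276.1757 × 0.91458640 = 252.59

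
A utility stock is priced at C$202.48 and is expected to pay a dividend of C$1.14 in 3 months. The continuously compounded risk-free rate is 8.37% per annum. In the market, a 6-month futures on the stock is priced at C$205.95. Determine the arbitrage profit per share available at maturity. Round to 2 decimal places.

PV(dividends) I = 1.14·e^(−0.0837·3/12) = 1.1164
Fair futures F* = (S − I)·e^(rT) = (202.48 − 1.1164)·e^0.041850 = 201.3636 × 1.042738 = 209.9695
Market C$205.95 < fair 209.9695: forward underpriced → reverse cash-and-carry (short the stock, invest proceeds at r, pay the dividends, go long the forward).
Profit at T = |F_mkt − F*| = |205.95 − 209.9695| = C$4.02 per share

C$4.02 per share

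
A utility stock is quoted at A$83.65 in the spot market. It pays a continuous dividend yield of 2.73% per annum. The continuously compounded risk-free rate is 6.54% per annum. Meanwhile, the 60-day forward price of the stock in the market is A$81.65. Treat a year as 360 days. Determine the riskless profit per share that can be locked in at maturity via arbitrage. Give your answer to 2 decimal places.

A$2.53 per share

Fair forward: F* = S·e^(carry·T), with carry = (r − q) = 0.0654 − 0.0273 = 0.0381
F* = 83.65 · e^(0.0381 × 60/360) = 83.65 · e^0.006350 = 83.65 × 1.006370 = A$84.1829
Market A$81.65 < fair A$84.1829: forward underpriced → reverse cash-and-carry (short spot, go long the forward).
At maturity, profit = |F_mkt − F*| = |81.65 − 84.1829| = A$2.53 per share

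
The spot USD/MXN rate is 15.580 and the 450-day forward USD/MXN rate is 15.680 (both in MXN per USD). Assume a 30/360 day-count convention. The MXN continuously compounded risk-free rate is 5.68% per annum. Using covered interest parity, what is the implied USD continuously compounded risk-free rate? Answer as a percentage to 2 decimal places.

F = S·e^((r_MXN − r_USD)T) ⇒ r_USD = r_MXN − ln(F/S)/T
ln(15.680/15.580) = 0.006398; /(450/360) = 0.005118
r_USD = 0.0568 − 0.005118 = 0.051682
r_USD = 5.17%

5.17%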